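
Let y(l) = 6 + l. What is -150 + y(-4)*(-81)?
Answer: -312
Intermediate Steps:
-150 + y(-4)*(-81) = -150 + (6 - 4)*(-81) = -150 + 2*(-81) = -150 - 162 = -312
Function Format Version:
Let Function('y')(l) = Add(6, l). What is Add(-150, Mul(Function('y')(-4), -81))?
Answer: -312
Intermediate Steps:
Add(-150, Mul(Function('y')(-4), -81)) = Add(-150, Mul(Add(6, -4), -81)) = Add(-150, Mul(2, -81)) = Add(-150, -162) = -312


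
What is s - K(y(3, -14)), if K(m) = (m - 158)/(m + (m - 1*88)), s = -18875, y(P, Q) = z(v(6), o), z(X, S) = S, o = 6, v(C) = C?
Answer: -18877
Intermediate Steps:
y(P, Q) = 6
K(m) = (-158 + m)/(-88 + 2*m) (K(m) = (-158 + m)/(m + (m - 88)) = (-158 + m)/(m + (-88 + m)) = (-158 + m)/(-88 + 2*m))
s - K(y(3, -14)) = -18875 - (-158 + 6)/(2*(-44 + 6)) = -18875 - (-152)/(2*(-38)) = -18875 - (-1)*(-152)/(2*38) = -18875 - 1*2 = -18875 - 2 = -18877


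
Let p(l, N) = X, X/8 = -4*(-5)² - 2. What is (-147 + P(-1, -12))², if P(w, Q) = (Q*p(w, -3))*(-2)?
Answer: 389312361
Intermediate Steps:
X = -816 (X = 8*(-4*(-5)² - 2) = 8*(-4*25 - 2) = 8*(-100 - 2) = 8*(-102) = -816)
p(l, N) = -816
P(w, Q) = 1632*Q (P(w, Q) = (Q*(-816))*(-2) = -816*Q*(-2) = 1632*Q)
(-147 + P(-1, -12))² = (-147 + 1632*(-12))² = (-147 - 19584)² = (-19731)² = 389312361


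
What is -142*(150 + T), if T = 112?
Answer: -37204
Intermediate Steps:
-142*(150 + T) = -142*(150 + 112) = -142*262 = -37204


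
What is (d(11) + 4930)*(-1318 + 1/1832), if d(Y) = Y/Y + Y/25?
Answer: -5953665869/916 ≈ -6.4996e+6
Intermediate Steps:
d(Y) = 1 + Y/25 (d(Y) = 1 + Y*(1/25) = 1 + Y/25)
(d(11) + 4930)*(-1318 + 1/1832) = ((1 + (1/25)*11) + 4930)*(-1318 + 1/1832) = ((1 + 11/25) + 4930)*(-1318 + 1/1832) = (36/25 + 4930)*(-2414575/1832) = (123286/25)*(-2414575/1832) = -5953665869/916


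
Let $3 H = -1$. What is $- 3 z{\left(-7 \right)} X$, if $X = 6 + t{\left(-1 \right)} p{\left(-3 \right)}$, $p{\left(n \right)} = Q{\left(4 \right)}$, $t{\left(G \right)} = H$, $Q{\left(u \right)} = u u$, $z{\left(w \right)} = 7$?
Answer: $-14$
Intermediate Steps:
$H = - \frac{1}{3}$ ($H = \frac{1}{3} \left(-1\right) = - \frac{1}{3} \approx -0.33333$)
$Q{\left(u \right)} = u^{2}$
$t{\left(G \right)} = - \frac{1}{3}$
$p{\left(n \right)} = 16$ ($p{\left(n \right)} = 4^{2} = 16$)
$X = \frac{2}{3}$ ($X = 6 - \frac{16}{3} = \frac{2}{3} \approx 0.66667$)
$- 3 z{\left(-7 \right)} X = \left(-3\right) 7 \cdot \frac{2}{3} = \left(-21\right) \frac{2}{3} = -14$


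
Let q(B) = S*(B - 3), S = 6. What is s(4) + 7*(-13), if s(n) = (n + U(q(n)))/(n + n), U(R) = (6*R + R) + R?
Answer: -169/2 ≈ -84.500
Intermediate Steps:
q(B) = -18 + 6*B (q(B) = 6*(B - 3) = 6*(-3 + B) = -18 + 6*B)
U(R) = 8*R (U(R) = 7*R + R = 8*R)
s(n) = (-144 + 49*n)/(2*n) (s(n) = (n + 8*(-18 + 6*n))/(n + n) = (n + (-144 + 48*n))/((2*n)) = (-144 + 49*n)*(1/(2*n)) = (-144 + 49*n)/(2*n))
s(4) + 7*(-13) = (49/2 - 72/4) + 7*(-13) = (49/2 - 72*¼) - 91 = (49/2 - 18) - 91 = 13/2 - 91 = -169/2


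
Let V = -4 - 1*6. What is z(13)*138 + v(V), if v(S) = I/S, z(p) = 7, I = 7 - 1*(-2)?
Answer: 9651/10 ≈ 965.10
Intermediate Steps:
V = -10 (V = -4 - 6 = -10)
I = 9 (I = 7 + 2 = 9)
v(S) = 9/S
z(13)*138 + v(V) = 7*138 + 9/(-10) = 966 + 9*(-⅒) = 966 - 9/10 = 9651/10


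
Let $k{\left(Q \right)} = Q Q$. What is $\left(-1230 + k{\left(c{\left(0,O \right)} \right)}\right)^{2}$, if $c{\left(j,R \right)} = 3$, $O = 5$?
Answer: $1490841$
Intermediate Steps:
$k{\left(Q \right)} = Q^{2}$
$\left(-1230 + k{\left(c{\left(0,O \right)} \right)}\right)^{2} = \left(-1230 + 3^{2}\right)^{2} = \left(-1230 + 9\right)^{2} = \left(-1221\right)^{2} = 1490841$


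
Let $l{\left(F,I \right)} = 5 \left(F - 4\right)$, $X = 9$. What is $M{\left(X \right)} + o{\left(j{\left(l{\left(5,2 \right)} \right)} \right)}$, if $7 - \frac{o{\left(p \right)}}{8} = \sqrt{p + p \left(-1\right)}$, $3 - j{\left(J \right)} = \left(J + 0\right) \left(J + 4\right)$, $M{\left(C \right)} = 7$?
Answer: $63$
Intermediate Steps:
$l{\left(F,I \right)} = -20 + 5 F$ ($l{\left(F,I \right)} = 5 \left(-4 + F\right) = -20 + 5 F$)
$j{\left(J \right)} = 3 - J \left(4 + J\right)$ ($j{\left(J \right)} = 3 - \left(J + 0\right) \left(J + 4\right) = 3 - J \left(4 + J\right)$)
$o{\left(p \right)} = 56$ ($o{\left(p \right)} = 56 - 8 \sqrt{p + p \left(-1\right)} = 56 - 8 \sqrt{p - p} = 56 - 8 \sqrt{0} = 56 - 0 = 56 + 0 = 56$)
$M{\left(X \right)} + o{\left(j{\left(l{\left(5,2 \right)} \right)} \right)} = 7 + 56 = 63$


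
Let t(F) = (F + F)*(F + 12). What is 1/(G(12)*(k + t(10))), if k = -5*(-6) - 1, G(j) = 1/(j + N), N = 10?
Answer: 22/469 ≈ 0.046908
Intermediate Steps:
t(F) = 2*F*(12 + F) (t(F) = (2*F)*(12 + F) = 2*F*(12 + F))
G(j) = 1/(10 + j) (G(j) = 1/(j + 10) = 1/(10 + j))
k = 29 (k = 30 - 1 = 29)
1/(G(12)*(k + t(10))) = 1/((29 + 2*10*(12 + 10))/(10 + 12)) = 1/((29 + 2*10*22)/22) = 1/((29 + 440)/22) = 1/((1/22)*469) = 1/(469/22) = 22/469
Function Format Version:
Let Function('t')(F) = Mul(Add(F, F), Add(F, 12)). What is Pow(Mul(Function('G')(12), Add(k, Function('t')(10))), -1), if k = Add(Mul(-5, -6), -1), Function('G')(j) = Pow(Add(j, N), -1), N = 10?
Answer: Rational(22, 469) ≈ 0.046908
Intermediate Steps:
Function('t')(F) = Mul(2, F, Add(12, F)) (Function('t')(F) = Mul(Mul(2, F), Add(12, F)) = Mul(2, F, Add(12, F)))
Function('G')(j) = Pow(Add(10, j), -1) (Function('G')(j) = Pow(Add(j, 10), -1) = Pow(Add(10, j), -1))
k = 29 (k = Add(30, -1) = 29)
Pow(Mul(Function('G')(12), Add(k, Function('t')(10))), -1) = Pow(Mul(Pow(Add(10, 12), -1), Add(29, Mul(2, 10, Add(12, 10)))), -1) = Pow(Mul(Pow(22, -1), Add(29, Mul(2, 10, 22))), -1) = Pow(Mul(Rational(1, 22), Add(29, 440)), -1) = Pow(Mul(Rational(1, 22), 469), -1) = Pow(Rational(469, 22), -1) = Rational(22, 469)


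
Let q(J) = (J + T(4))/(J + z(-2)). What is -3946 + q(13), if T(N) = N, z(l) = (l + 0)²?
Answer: -3945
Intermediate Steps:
z(l) = l²
q(J) = 1 (q(J) = (J + 4)/(J + (-2)²) = (4 + J)/(J + 4) = (4 + J)/(4 + J) = 1)
-3946 + q(13) = -3946 + 1 = -3945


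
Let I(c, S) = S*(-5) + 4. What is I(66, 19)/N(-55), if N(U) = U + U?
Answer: 91/110 ≈ 0.82727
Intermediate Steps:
N(U) = 2*U
I(c, S) = 4 - 5*S (I(c, S) = -5*S + 4 = 4 - 5*S)
I(66, 19)/N(-55) = (4 - 5*19)/((2*(-55))) = (4 - 95)/(-110) = -91*(-1/110) = 91/110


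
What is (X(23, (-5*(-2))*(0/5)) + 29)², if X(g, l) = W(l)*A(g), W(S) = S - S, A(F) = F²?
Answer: 841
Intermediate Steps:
W(S) = 0
X(g, l) = 0 (X(g, l) = 0*g² = 0)
(X(23, (-5*(-2))*(0/5)) + 29)² = (0 + 29)² = 29² = 841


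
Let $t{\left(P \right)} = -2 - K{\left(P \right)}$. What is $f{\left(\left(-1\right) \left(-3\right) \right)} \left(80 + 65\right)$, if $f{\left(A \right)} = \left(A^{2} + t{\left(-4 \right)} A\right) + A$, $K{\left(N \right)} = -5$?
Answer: $3045$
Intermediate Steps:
$t{\left(P \right)} = 3$ ($t{\left(P \right)} = -2 - -5 = -2 + 5 = 3$)
$f{\left(A \right)} = A^{2} + 4 A$ ($f{\left(A \right)} = \left(A^{2} + 3 A\right) + A = A^{2} + 4 A$)
$f{\left(\left(-1\right) \left(-3\right) \right)} \left(80 + 65\right) = \left(-1\right) \left(-3\right) \left(4 - -3\right) \left(80 + 65\right) = 3 \left(4 + 3\right) 145 = 3 \cdot 7 \cdot 145 = 21 \cdot 145 = 3045$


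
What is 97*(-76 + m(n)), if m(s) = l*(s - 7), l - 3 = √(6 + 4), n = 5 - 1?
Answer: -8245 - 291*√10 ≈ -9165.2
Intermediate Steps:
n = 4
l = 3 + √10 (l = 3 + √(6 + 4) = 3 + √10 ≈ 6.1623)
m(s) = (-7 + s)*(3 + √10) (m(s) = (3 + √10)*(s - 7) = (3 + √10)*(-7 + s) = (-7 + s)*(3 + √10))
97*(-76 + m(n)) = 97*(-76 + (-7 + 4)*(3 + √10)) = 97*(-76 - 3*(3 + √10)) = 97*(-76 + (-9 - 3*√10)) = 97*(-85 - 3*√10) = -8245 - 291*√10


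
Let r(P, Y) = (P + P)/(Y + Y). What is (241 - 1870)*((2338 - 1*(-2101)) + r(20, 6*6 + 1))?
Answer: -267584427/37 ≈ -7.2320e+6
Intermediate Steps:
r(P, Y) = P/Y (r(P, Y) = (2*P)/((2*Y)) = (2*P)*(1/(2*Y)) = P/Y)
(241 - 1870)*((2338 - 1*(-2101)) + r(20, 6*6 + 1)) = (241 - 1870)*((2338 - 1*(-2101)) + 20/(6*6 + 1)) = -1629*((2338 + 2101) + 20/(36 + 1)) = -1629*(4439 + 20/37) = -1629*164263/37 = -267584427/37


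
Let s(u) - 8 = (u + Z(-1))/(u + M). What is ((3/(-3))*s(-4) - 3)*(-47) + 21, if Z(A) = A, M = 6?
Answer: 841/2 ≈ 420.50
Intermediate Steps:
s(u) = 8 + (-1 + u)/(6 + u) (s(u) = 8 + (u - 1)/(u + 6) = 8 + (-1 + u)/(6 + u))
((3/(-3))*s(-4) - 3)*(-47) + 21 = ((3/(-3))*((47 + 9*(-4))/(6 - 4)) - 3)*(-47) + 21 = ((3*(-⅓))*((47 - 36)/2) - 3)*(-47) + 21 = (-11/2 - 3)*(-47) + 21 = -17/2*(-47) + 21 = 799/2 + 21 = 841/2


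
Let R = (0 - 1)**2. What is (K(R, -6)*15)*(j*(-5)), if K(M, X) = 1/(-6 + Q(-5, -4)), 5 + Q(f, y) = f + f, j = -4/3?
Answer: -100/21 ≈ -4.7619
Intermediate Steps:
j = -4/3 (j = -4*1/3 = -4/3 ≈ -1.3333)
Q(f, y) = -5 + 2*f (Q(f, y) = -5 + (f + f) = -5 + 2*f)
R = 1 (R = (-1)**2 = 1)
K(M, X) = -1/21 (K(M, X) = 1/(-6 + (-5 + 2*(-5))) = 1/(-6 + (-5 - 10)) = 1/(-6 - 15) = 1/(-21) = -1/21)
(K(R, -6)*15)*(j*(-5)) = (-1/21*15)*(-4/3*(-5)) = -5/7*20/3 = -100/21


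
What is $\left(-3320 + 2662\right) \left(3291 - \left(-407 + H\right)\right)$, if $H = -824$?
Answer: $-2975476$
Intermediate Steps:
$\left(-3320 + 2662\right) \left(3291 - \left(-407 + H\right)\right) = \left(-3320 + 2662\right) \left(3291 + \left(407 - -824\right)\right) = - 658 \left(3291 + \left(407 + 824\right)\right) = - 658 \left(3291 + 1231\right) = \left(-658\right) 4522 = -2975476$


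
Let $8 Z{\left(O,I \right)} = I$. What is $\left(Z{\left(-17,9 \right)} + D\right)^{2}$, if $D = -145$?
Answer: $\frac{1324801}{64} \approx 20700.0$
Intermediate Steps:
$Z{\left(O,I \right)} = \frac{I}{8}$
$\left(Z{\left(-17,9 \right)} + D\right)^{2} = \left(\frac{1}{8} \cdot 9 - 145\right)^{2} = \left(\frac{9}{8} - 145\right)^{2} = \left(- \frac{1151}{8}\right)^{2} = \frac{1324801}{64}$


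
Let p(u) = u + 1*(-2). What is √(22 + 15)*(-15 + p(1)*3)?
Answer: -18*√37 ≈ -109.49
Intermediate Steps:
p(u) = -2 + u (p(u) = u - 2 = -2 + u)
√(22 + 15)*(-15 + p(1)*3) = √(22 + 15)*(-15 + (-2 + 1)*3) = √37*(-15 - 1*3) = √37*(-15 - 3) = √37*(-18) = -18*√37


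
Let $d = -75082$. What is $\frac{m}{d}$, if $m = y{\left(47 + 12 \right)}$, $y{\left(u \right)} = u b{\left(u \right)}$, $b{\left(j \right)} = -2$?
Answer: $\frac{59}{37541} \approx 0.0015716$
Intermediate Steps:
$y{\left(u \right)} = - 2 u$ ($y{\left(u \right)} = u \left(-2\right) = - 2 u$)
$m = -118$ ($m = - 2 \left(47 + 12\right) = \left(-2\right) 59 = -118$)
$\frac{m}{d} = - \frac{118}{-75082} = \left(-118\right) \left(- \frac{1}{75082}\right) = \frac{59}{37541}$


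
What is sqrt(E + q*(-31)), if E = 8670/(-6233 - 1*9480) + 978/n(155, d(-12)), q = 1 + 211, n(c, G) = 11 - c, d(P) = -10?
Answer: I*sqrt(233917799644914)/188556 ≈ 81.113*I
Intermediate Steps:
q = 212
E = -2769299/377112 (E = 8670/(-6233 - 1*9480) + 978/(11 - 1*155) = 8670/(-6233 - 9480) + 978/(11 - 155) = 8670/(-15713) + 978/(-144) = 8670*(-1/15713) + 978*(-1/144) = -8670/15713 - 163/24 = -2769299/377112 ≈ -7.3434)
sqrt(E + q*(-31)) = sqrt(-2769299/377112 + 212*(-31)) = sqrt(-2769299/377112 - 6572) = sqrt(-2481149363/377112) = I*sqrt(233917799644914)/188556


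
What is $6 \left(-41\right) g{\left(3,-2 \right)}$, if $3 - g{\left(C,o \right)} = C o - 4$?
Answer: $-3198$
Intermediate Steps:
$g{\left(C,o \right)} = 7 - C o$ ($g{\left(C,o \right)} = 3 - \left(C o - 4\right) = 3 - \left(-4 + C o\right) = 7 - C o$)
$6 \left(-41\right) g{\left(3,-2 \right)} = 6 \left(-41\right) \left(7 - 3 \left(-2\right)\right) = - 246 \left(7 + 6\right) = \left(-246\right) 13 = -3198$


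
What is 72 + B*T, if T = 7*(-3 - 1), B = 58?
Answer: -1552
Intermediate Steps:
T = -28 (T = 7*(-4) = -28)
72 + B*T = 72 + 58*(-28) = 72 - 1624 = -1552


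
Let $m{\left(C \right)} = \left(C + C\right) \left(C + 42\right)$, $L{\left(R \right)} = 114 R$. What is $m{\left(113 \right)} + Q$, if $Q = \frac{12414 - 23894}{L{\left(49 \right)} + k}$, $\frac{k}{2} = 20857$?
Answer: $\frac{82845376}{2365} \approx 35030.0$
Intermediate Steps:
$k = 41714$ ($k = 2 \cdot 20857 = 41714$)
$m{\left(C \right)} = 2 C \left(42 + C\right)$
$Q = - \frac{574}{2365}$ ($Q = \frac{12414 - 23894}{114 \cdot 49 + 41714} = - \frac{11480}{5586 + 41714} = - \frac{11480}{47300} = \left(-11480\right) \frac{1}{47300} = - \frac{574}{2365} \approx -0.24271$)
$m{\left(113 \right)} + Q = 2 \cdot 113 \left(42 + 113\right) - \frac{574}{2365} = 2 \cdot 113 \cdot 155 - \frac{574}{2365} = 35030 - \frac{574}{2365} = \frac{82845376}{2365}$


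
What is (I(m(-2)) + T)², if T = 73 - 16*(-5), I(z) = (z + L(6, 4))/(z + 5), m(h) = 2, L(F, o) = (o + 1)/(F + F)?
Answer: 165920161/7056 ≈ 23515.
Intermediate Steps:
L(F, o) = (1 + o)/(2*F) (L(F, o) = (1 + o)/((2*F)) = (1 + o)*(1/(2*F)) = (1 + o)/(2*F))
I(z) = (5/12 + z)/(5 + z) (I(z) = (z + (½)*(1 + 4)/6)/(z + 5) = (z + (½)*(⅙)*5)/(5 + z) = (z + 5/12)/(5 + z) = (5/12 + z)/(5 + z))
T = 153 (T = 73 + 80 = 153)
(I(m(-2)) + T)² = ((5/12 + 2)/(5 + 2) + 153)² = ((29/12)/7 + 153)² = ((⅐)*(29/12) + 153)² = (29/84 + 153)² = (12881/84)² = 165920161/7056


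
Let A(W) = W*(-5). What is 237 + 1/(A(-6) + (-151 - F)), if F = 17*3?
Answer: 40763/172 ≈ 236.99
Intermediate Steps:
A(W) = -5*W
F = 51
237 + 1/(A(-6) + (-151 - F)) = 237 + 1/(-5*(-6) + (-151 - 1*51)) = 237 + 1/(30 + (-151 - 51)) = 237 + 1/(30 - 202) = 237 + 1/(-172) = 237 - 1/172 = 40763/172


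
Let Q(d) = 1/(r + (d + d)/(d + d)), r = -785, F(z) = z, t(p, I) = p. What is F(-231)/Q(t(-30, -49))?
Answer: 181104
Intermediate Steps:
Q(d) = -1/784 (Q(d) = 1/(-785 + (d + d)/(d + d)) = 1/(-785 + (2*d)/((2*d))) = 1/(-785 + (2*d)*(1/(2*d))) = 1/(-785 + 1) = 1/(-784) = -1/784)
F(-231)/Q(t(-30, -49)) = -231/(-1/784) = -231*(-784) = 181104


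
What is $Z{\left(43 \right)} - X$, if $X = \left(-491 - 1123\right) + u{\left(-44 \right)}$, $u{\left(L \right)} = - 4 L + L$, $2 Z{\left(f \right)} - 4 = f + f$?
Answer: $1527$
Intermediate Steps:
$Z{\left(f \right)} = 2 + f$ ($Z{\left(f \right)} = 2 + \frac{f + f}{2} = 2 + \frac{2 f}{2} = 2 + f$)
$u{\left(L \right)} = - 3 L$
$X = -1482$ ($X = \left(-491 - 1123\right) - -132 = \left(-491 - 1123\right) + 132 = -1614 + 132 = -1482$)
$Z{\left(43 \right)} - X = \left(2 + 43\right) - -1482 = 45 + 1482 = 1527$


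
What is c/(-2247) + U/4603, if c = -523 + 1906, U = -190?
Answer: -2264293/3447647 ≈ -0.65676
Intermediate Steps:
c = 1383
c/(-2247) + U/4603 = 1383/(-2247) - 190/4603 = 1383*(-1/2247) - 190*1/4603 = -461/749 - 190/4603 = -2264293/3447647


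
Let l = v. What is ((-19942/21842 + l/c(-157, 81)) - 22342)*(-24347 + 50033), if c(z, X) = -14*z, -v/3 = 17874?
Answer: -6895572227724708/12002179 ≈ -5.7453e+8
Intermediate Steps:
v = -53622 (v = -3*17874 = -53622)
l = -53622
((-19942/21842 + l/c(-157, 81)) - 22342)*(-24347 + 50033) = ((-19942/21842 - 53622/((-14*(-157)))) - 22342)*(-24347 + 50033) = ((-19942*1/21842 - 53622/2198) - 22342)*25686 = ((-9971/10921 - 53622*1/2198) - 22342)*25686 = ((-9971/10921 - 26811/1099) - 22342)*25686 = (-303761060/12002179 - 22342)*25686 = -268456444278/12002179*25686 = -6895572227724708/12002179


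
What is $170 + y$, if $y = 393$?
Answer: $563$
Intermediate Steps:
$170 + y = 170 + 393 = 563$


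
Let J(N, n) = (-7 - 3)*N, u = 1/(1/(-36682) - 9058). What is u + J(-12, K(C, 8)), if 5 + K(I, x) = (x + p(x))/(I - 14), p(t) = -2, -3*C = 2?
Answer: 39871830158/332265557 ≈ 120.00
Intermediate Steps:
C = -⅔ (C = -⅓*2 = -⅔ ≈ -0.66667)
K(I, x) = -5 + (-2 + x)/(-14 + I) (K(I, x) = -5 + (x - 2)/(I - 14) = -5 + (-2 + x)/(-14 + I))
u = -36682/332265557 (u = 1/(-1/36682 - 9058) = 1/(-332265557/36682) = -36682/332265557 ≈ -0.00011040)
J(N, n) = -10*N
u + J(-12, K(C, 8)) = -36682/332265557 - 10*(-12) = -36682/332265557 + 120 = 39871830158/332265557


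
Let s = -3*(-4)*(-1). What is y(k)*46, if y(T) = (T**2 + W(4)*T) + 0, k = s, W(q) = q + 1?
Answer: 3864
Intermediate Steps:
W(q) = 1 + q
s = -12 (s = 12*(-1) = -12)
k = -12
y(T) = T**2 + 5*T (y(T) = (T**2 + (1 + 4)*T) + 0 = (T**2 + 5*T) + 0 = T**2 + 5*T)
y(k)*46 = -12*(5 - 12)*46 = -12*(-7)*46 = 84*46 = 3864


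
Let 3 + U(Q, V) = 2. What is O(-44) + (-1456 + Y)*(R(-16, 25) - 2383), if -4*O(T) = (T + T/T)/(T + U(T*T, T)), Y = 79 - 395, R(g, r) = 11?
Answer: 756573077/180 ≈ 4.2032e+6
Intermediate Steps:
Y = -316
U(Q, V) = -1 (U(Q, V) = -3 + 2 = -1)
O(T) = -(1 + T)/(4*(-1 + T)) (O(T) = -(T + T/T)/(4*(T - 1)) = -(T + 1)/(4*(-1 + T)) = -(1 + T)/(4*(-1 + T)))
O(-44) + (-1456 + Y)*(R(-16, 25) - 2383) = (-1 - 1*(-44))/(4*(-1 - 44)) + (-1456 - 316)*(11 - 2383) = (1/4)*(-1 + 44)/(-45) - 1772*(-2372) = (1/4)*(-1/45)*43 + 4203184 = -43/180 + 4203184 = 756573077/180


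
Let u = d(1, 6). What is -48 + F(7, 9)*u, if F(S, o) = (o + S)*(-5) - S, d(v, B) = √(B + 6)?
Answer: -48 - 174*√3 ≈ -349.38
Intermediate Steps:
d(v, B) = √(6 + B)
u = 2*√3 (u = √(6 + 6) = √12 = 2*√3 ≈ 3.4641)
F(S, o) = -6*S - 5*o (F(S, o) = (S + o)*(-5) - S = (-5*S - 5*o) - S = -6*S - 5*o)
-48 + F(7, 9)*u = -48 + (-6*7 - 5*9)*(2*√3) = -48 + (-42 - 45)*(2*√3) = -48 - 174*√3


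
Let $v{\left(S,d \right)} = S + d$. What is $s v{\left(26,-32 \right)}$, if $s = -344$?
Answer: $2064$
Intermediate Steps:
$s v{\left(26,-32 \right)} = - 344 \left(26 - 32\right) = \left(-344\right) \left(-6\right) = 2064$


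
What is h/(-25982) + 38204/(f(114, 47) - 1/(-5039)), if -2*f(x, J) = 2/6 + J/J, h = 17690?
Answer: -7502779628563/130884325 ≈ -57324.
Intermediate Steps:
f(x, J) = -⅔ (f(x, J) = -(2/6 + J/J)/2 = -(2*(⅙) + 1)/2 = -(⅓ + 1)/2 = -½*4/3 = -⅔)
h/(-25982) + 38204/(f(114, 47) - 1/(-5039)) = 17690/(-25982) + 38204/(-⅔ - 1/(-5039)) = 17690*(-1/25982) + 38204/(-⅔ - 1*(-1/5039)) = -8845/12991 + 38204/(-⅔ + 1/5039) = -8845/12991 + 38204/(-10075/15117) = -8845/12991 + 38204*(-15117/10075) = -8845/12991 - 577529868/10075 = -7502779628563/130884325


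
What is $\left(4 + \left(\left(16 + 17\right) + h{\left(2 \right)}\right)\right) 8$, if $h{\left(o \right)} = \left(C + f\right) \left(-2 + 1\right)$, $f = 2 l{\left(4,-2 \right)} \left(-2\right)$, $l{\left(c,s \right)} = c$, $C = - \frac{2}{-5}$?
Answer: $\frac{2104}{5} \approx 420.8$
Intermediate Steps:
$C = \frac{2}{5}$ ($C = \left(-2\right) \left(- \frac{1}{5}\right) = \frac{2}{5} \approx 0.4$)
$f = -16$ ($f = 2 \cdot 4 \left(-2\right) = 8 \left(-2\right) = -16$)
$h{\left(o \right)} = \frac{78}{5}$ ($h{\left(o \right)} = \left(\frac{2}{5} - 16\right) \left(-2 + 1\right) = \left(- \frac{78}{5}\right) \left(-1\right) = \frac{78}{5}$)
$\left(4 + \left(\left(16 + 17\right) + h{\left(2 \right)}\right)\right) 8 = \left(4 + \left(\left(16 + 17\right) + \frac{78}{5}\right)\right) 8 = \left(4 + \left(33 + \frac{78}{5}\right)\right) 8 = \left(4 + \frac{243}{5}\right) 8 = \frac{263}{5} \cdot 8 = \frac{2104}{5}$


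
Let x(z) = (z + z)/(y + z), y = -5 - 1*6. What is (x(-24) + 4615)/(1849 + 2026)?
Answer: 161573/135625 ≈ 1.1913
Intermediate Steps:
y = -11 (y = -5 - 6 = -11)
x(z) = 2*z/(-11 + z) (x(z) = (z + z)/(-11 + z) = (2*z)/(-11 + z) = 2*z/(-11 + z))
(x(-24) + 4615)/(1849 + 2026) = (2*(-24)/(-11 - 24) + 4615)/(1849 + 2026) = (2*(-24)/(-35) + 4615)/3875 = (2*(-24)*(-1/35) + 4615)*(1/3875) = (48/35 + 4615)*(1/3875) = (161573/35)*(1/3875) = 161573/135625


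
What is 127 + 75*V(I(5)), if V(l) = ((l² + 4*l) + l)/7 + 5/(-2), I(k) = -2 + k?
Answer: 2753/14 ≈ 196.64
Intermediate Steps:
V(l) = -5/2 + l²/7 + 5*l/7 (V(l) = (l² + 5*l)*(⅐) + 5*(-½) = (l²/7 + 5*l/7) - 5/2 = -5/2 + l²/7 + 5*l/7)
127 + 75*V(I(5)) = 127 + 75*(-5/2 + (-2 + 5)²/7 + 5*(-2 + 5)/7) = 127 + 75*(-5/2 + (⅐)*3² + (5/7)*3) = 127 + 75*(-5/2 + (⅐)*9 + 15/7) = 127 + 75*(-5/2 + 9/7 + 15/7) = 127 + 75*(13/14) = 127 + 975/14 = 2753/14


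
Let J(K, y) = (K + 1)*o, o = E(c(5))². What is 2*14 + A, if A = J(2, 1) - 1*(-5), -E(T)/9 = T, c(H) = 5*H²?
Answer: 3796908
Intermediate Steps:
E(T) = -9*T
o = 1265625 (o = (-45*5²)² = (-45*25)² = (-9*125)² = (-1125)² = 1265625)
J(K, y) = 1265625 + 1265625*K (J(K, y) = (K + 1)*1265625 = (1 + K)*1265625 = 1265625 + 1265625*K)
A = 3796880 (A = (1265625 + 1265625*2) - 1*(-5) = (1265625 + 2531250) + 5 = 3796875 + 5 = 3796880)
2*14 + A = 2*14 + 3796880 = 28 + 3796880 = 3796908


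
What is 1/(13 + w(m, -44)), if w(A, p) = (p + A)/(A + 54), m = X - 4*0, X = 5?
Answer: 59/728 ≈ 0.081044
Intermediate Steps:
m = 5 (m = 5 - 4*0 = 5 + 0 = 5)
w(A, p) = (A + p)/(54 + A)
1/(13 + w(m, -44)) = 1/(13 + (5 - 44)/(54 + 5)) = 1/(13 - 39/59) = 1/(728/59) = 59/728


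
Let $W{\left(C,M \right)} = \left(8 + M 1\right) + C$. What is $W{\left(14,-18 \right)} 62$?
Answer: $248$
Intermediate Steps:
$W{\left(C,M \right)} = 8 + C + M$ ($W{\left(C,M \right)} = \left(8 + M\right) + C = 8 + C + M$)
$W{\left(14,-18 \right)} 62 = \left(8 + 14 - 18\right) 62 = 4 \cdot 62 = 248$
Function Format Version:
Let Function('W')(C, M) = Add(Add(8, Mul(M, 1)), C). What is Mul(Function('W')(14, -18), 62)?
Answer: 248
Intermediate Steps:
Function('W')(C, M) = Add(8, C, M) (Function('W')(C, M) = Add(Add(8, M), C) = Add(8, C, M))
Mul(Function('W')(14, -18), 62) = Mul(Add(8, 14, -18), 62) = Mul(4, 62) = 248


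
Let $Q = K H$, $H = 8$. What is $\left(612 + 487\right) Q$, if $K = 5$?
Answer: $43960$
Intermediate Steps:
$Q = 40$ ($Q = 5 \cdot 8 = 40$)
$\left(612 + 487\right) Q = \left(612 + 487\right) 40 = 1099 \cdot 40 = 43960$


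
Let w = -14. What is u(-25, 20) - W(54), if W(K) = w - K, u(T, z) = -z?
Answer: 48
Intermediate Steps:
W(K) = -14 - K
u(-25, 20) - W(54) = -1*20 - (-14 - 1*54) = -20 - (-14 - 54) = -20 - 1*(-68) = -20 + 68 = 48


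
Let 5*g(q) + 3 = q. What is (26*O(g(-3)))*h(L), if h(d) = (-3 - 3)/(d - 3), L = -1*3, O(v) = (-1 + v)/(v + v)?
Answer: 143/6 ≈ 23.833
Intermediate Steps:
g(q) = -3/5 + q/5
O(v) = (-1 + v)/(2*v) (O(v) = (-1 + v)/((2*v)) = (-1 + v)*(1/(2*v)) = (-1 + v)/(2*v))
L = -3
h(d) = -6/(-3 + d)
(26*O(g(-3)))*h(L) = (26*((-1 + (-3/5 + (1/5)*(-3)))/(2*(-3/5 + (1/5)*(-3)))))*(-6/(-3 - 3)) = (26*((-1 + (-3/5 - 3/5))/(2*(-3/5 - 3/5))))*(-6/(-6)) = (26*((-1 - 6/5)/(2*(-6/5))))*(-6*(-1/6)) = (26*((1/2)*(-5/6)*(-11/5)))*1 = (26*(11/12))*1 = (143/6)*1 = 143/6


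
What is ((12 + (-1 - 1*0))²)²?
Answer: 14641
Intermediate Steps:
((12 + (-1 - 1*0))²)² = ((12 + (-1 + 0))²)² = ((12 - 1)²)² = (11²)² = 121² = 14641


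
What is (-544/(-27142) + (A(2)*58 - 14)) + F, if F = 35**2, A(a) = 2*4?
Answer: 22731697/13571 ≈ 1675.0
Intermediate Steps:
A(a) = 8
F = 1225
(-544/(-27142) + (A(2)*58 - 14)) + F = (-544/(-27142) + (8*58 - 14)) + 1225 = (-544*(-1/27142) + (464 - 14)) + 1225 = (272/13571 + 450) + 1225 = 6107222/13571 + 1225 = 22731697/13571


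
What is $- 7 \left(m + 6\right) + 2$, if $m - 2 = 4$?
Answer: $-82$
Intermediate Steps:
$m = 6$ ($m = 2 + 4 = 6$)
$- 7 \left(m + 6\right) + 2 = - 7 \left(6 + 6\right) + 2 = \left(-7\right) 12 + 2 = -84 + 2 = -82$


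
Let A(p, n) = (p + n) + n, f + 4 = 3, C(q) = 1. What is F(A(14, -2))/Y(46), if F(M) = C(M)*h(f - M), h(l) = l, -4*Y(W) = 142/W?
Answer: 1012/71 ≈ 14.254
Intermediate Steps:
f = -1 (f = -4 + 3 = -1)
Y(W) = -71/(2*W)
A(p, n) = p + 2*n (A(p, n) = (n + p) + n = p + 2*n)
F(M) = -1 - M (F(M) = 1*(-1 - M) = -1 - M)
F(A(14, -2))/Y(46) = (-1 - (14 + 2*(-2)))/((-71/2/46)) = (-1 - (14 - 4))/((-71/2*1/46)) = (-1 - 1*10)/(-71/92) = (-1 - 10)*(-92/71) = -11*(-92/71) = 1012/71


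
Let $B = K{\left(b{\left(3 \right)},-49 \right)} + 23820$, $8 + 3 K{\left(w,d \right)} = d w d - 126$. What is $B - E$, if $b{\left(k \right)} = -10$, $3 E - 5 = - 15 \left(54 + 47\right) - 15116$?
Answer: $21314$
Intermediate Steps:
$E = -5542$ ($E = \frac{5}{3} + \frac{- 15 \left(54 + 47\right) - 15116}{3} = \frac{5}{3} + \frac{\left(-15\right) 101 - 15116}{3} = \frac{5}{3} + \frac{-1515 - 15116}{3} = \frac{5}{3} + \frac{1}{3} \left(-16631\right) = \frac{5}{3} - \frac{16631}{3} = -5542$)
$K{\left(w,d \right)} = - \frac{134}{3} + \frac{w d^{2}}{3}$ ($K{\left(w,d \right)} = - \frac{8}{3} + \frac{d w d - 126}{3} = - \frac{8}{3} + \frac{w d^{2} - 126}{3} = - \frac{8}{3} + \frac{-126 + w d^{2}}{3} = - \frac{8}{3} + \left(-42 + \frac{w d^{2}}{3}\right) = - \frac{134}{3} + \frac{w d^{2}}{3}$)
$B = 15772$ ($B = \left(- \frac{134}{3} + \frac{1}{3} \left(-10\right) \left(-49\right)^{2}\right) + 23820 = \left(- \frac{134}{3} + \frac{1}{3} \left(-10\right) 2401\right) + 23820 = \left(- \frac{134}{3} - \frac{24010}{3}\right) + 23820 = -8048 + 23820 = 15772$)
$B - E = 15772 - -5542 = 15772 + 5542 = 21314$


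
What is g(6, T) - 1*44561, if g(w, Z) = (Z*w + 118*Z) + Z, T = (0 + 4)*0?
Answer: -44561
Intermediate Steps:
T = 0 (T = 4*0 = 0)
g(w, Z) = 119*Z + Z*w (g(w, Z) = (118*Z + Z*w) + Z = 119*Z + Z*w)
g(6, T) - 1*44561 = 0*(119 + 6) - 1*44561 = 0*125 - 44561 = 0 - 44561 = -44561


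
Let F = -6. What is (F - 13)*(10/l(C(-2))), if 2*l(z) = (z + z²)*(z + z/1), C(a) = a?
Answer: 95/2 ≈ 47.500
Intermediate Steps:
l(z) = z*(z + z²) (l(z) = ((z + z²)*(z + z/1))/2 = ((z + z²)*(z + z*1))/2 = ((z + z²)*(z + z))/2 = ((z + z²)*(2*z))/2 = (2*z*(z + z²))/2 = z*(z + z²))
(F - 13)*(10/l(C(-2))) = (-6 - 13)*(10/(((-2)²*(1 - 2)))) = -190/(4*(-1)) = -190/(-4) = -190*(-1)/4 = -19*(-5/2) = 95/2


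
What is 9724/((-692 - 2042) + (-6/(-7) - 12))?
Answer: -17017/4804 ≈ -3.5423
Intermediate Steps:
9724/((-692 - 2042) + (-6/(-7) - 12)) = 9724/(-2734 + (-6*(-1/7) - 12)) = 9724/(-2734 + (6/7 - 12)) = 9724/(-2734 - 78/7) = 9724/(-19216/7) = 9724*(-7/19216) = -17017/4804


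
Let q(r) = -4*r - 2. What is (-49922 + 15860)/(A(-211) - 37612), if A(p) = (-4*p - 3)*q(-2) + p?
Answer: 34062/32777 ≈ 1.0392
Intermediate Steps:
q(r) = -2 - 4*r
A(p) = -18 - 23*p (A(p) = (-4*p - 3)*(-2 - 4*(-2)) + p = (-3 - 4*p)*(-2 + 8) + p = (-3 - 4*p)*6 + p = (-18 - 24*p) + p = -18 - 23*p)
(-49922 + 15860)/(A(-211) - 37612) = (-49922 + 15860)/((-18 - 23*(-211)) - 37612) = -34062/((-18 + 4853) - 37612) = -34062/(4835 - 37612) = -34062/(-32777) = -34062*(-1/32777) = 34062/32777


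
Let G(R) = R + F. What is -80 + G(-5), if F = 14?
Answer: -71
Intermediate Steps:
G(R) = 14 + R (G(R) = R + 14 = 14 + R)
-80 + G(-5) = -80 + (14 - 5) = -80 + 9 = -71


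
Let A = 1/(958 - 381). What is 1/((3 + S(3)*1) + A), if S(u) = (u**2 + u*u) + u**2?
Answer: 577/17311 ≈ 0.033331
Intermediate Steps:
S(u) = 3*u**2 (S(u) = (u**2 + u**2) + u**2 = 2*u**2 + u**2 = 3*u**2)
A = 1/577 ≈ 0.0017331
1/((3 + S(3)*1) + A) = 1/((3 + (3*3**2)*1) + 1/577) = 1/((3 + (3*9)*1) + 1/577) = 1/((3 + 27*1) + 1/577) = 1/((3 + 27) + 1/577) = 1/(30 + 1/577) = 1/(17311/577) = 577/17311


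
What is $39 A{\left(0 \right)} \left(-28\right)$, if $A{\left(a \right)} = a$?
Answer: $0$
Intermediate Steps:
$39 A{\left(0 \right)} \left(-28\right) = 39 \cdot 0 \left(-28\right) = 0 \left(-28\right) = 0$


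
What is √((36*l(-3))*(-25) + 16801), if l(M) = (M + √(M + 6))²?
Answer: √(6001 + 5400*√3) ≈ 123.91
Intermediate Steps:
l(M) = (M + √(6 + M))²
√((36*l(-3))*(-25) + 16801) = √((36*(-3 + √(6 - 3))²)*(-25) + 16801) = √((36*(-3 + √3)²)*(-25) + 16801) = √(-900*(-3 + √3)² + 16801) = √(16801 - 900*(-3 + √3)²)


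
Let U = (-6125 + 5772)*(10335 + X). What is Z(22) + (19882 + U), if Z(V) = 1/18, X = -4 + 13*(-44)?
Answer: -61650809/18 ≈ -3.4250e+6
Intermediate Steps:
X = -576 (X = -4 - 572 = -576)
Z(V) = 1/18
U = -3444927 (U = (-6125 + 5772)*(10335 - 576) = -353*9759 = -3444927)
Z(22) + (19882 + U) = 1/18 + (19882 - 3444927) = 1/18 - 3425045 = -61650809/18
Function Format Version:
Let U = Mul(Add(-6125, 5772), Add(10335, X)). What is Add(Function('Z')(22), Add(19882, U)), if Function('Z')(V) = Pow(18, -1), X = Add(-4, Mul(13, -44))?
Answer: Rational(-61650809, 18) ≈ -3.4250e+6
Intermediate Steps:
X = -576 (X = Add(-4, -572) = -576)
Function('Z')(V) = Rational(1, 18)
U = -3444927 (U = Mul(Add(-6125, 5772), Add(10335, -576)) = Mul(-353, 9759) = -3444927)
Add(Function('Z')(22), Add(19882, U)) = Add(Rational(1, 18), Add(19882, -3444927)) = Add(Rational(1, 18), -3425045) = Rational(-61650809, 18)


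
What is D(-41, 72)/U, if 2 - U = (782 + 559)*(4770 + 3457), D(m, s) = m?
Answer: 41/11032405 ≈ 3.7163e-6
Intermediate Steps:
U = -11032405 (U = 2 - (782 + 559)*(4770 + 3457) = 2 - 1341*8227 = 2 - 1*11032407 = 2 - 11032407 = -11032405)
D(-41, 72)/U = -41/(-11032405) = -41*(-1/11032405) = 41/11032405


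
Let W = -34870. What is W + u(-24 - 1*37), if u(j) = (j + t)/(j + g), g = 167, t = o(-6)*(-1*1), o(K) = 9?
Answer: -1848145/53 ≈ -34871.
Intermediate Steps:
t = -9 (t = 9*(-1*1) = 9*(-1) = -9)
u(j) = (-9 + j)/(167 + j) (u(j) = (j - 9)/(j + 167) = (-9 + j)/(167 + j))
W + u(-24 - 1*37) = -34870 + (-9 + (-24 - 1*37))/(167 + (-24 - 1*37)) = -34870 + (-9 + (-24 - 37))/(167 + (-24 - 37)) = -34870 + (-9 - 61)/(167 - 61) = -34870 - 70/106 = -34870 + (1/106)*(-70) = -34870 - 35/53 = -1848145/53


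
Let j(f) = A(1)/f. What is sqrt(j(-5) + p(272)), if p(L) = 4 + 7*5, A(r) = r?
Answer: sqrt(970)/5 ≈ 6.2290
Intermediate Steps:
p(L) = 39 (p(L) = 4 + 35 = 39)
j(f) = 1/f
sqrt(j(-5) + p(272)) = sqrt(1/(-5) + 39) = sqrt(-1/5 + 39) = sqrt(194/5) = sqrt(970)/5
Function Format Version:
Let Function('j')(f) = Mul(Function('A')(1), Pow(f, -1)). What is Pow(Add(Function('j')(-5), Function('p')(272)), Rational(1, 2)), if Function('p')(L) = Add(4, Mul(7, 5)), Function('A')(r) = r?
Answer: Mul(Rational(1, 5), Pow(970, Rational(1, 2))) ≈ 6.2290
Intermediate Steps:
Function('p')(L) = 39 (Function('p')(L) = Add(4, 35) = 39)
Function('j')(f) = Pow(f, -1) (Function('j')(f) = Mul(1, Pow(f, -1)) = Pow(f, -1))
Pow(Add(Function('j')(-5), Function('p')(272)), Rational(1, 2)) = Pow(Add(Pow(-5, -1), 39), Rational(1, 2)) = Pow(Add(Rational(-1, 5), 39), Rational(1, 2)) = Pow(Rational(194, 5), Rational(1, 2)) = Mul(Rational(1, 5), Pow(970, Rational(1, 2)))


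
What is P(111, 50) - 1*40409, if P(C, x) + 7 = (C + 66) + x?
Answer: -40189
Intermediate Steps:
P(C, x) = 59 + C + x (P(C, x) = -7 + ((C + 66) + x) = -7 + ((66 + C) + x) = -7 + (66 + C + x) = 59 + C + x)
P(111, 50) - 1*40409 = (59 + 111 + 50) - 1*40409 = 220 - 40409 = -40189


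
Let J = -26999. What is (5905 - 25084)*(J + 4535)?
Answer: 430837056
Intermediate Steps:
(5905 - 25084)*(J + 4535) = (5905 - 25084)*(-26999 + 4535) = -19179*(-22464) = 430837056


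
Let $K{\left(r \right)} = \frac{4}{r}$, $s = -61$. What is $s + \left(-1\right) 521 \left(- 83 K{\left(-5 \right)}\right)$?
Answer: $- \frac{173277}{5} \approx -34655.0$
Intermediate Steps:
$s + \left(-1\right) 521 \left(- 83 K{\left(-5 \right)}\right) = -61 + \left(-1\right) 521 \left(- 83 \frac{4}{-5}\right) = -61 - 521 \left(- 83 \cdot 4 \left(- \frac{1}{5}\right)\right) = -61 - 521 \left(\left(-83\right) \left(- \frac{4}{5}\right)\right) = -61 - \frac{172972}{5} = - \frac{173277}{5}$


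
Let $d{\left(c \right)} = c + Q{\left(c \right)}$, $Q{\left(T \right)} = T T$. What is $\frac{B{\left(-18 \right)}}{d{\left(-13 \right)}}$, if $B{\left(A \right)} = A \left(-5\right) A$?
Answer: $- \frac{135}{13} \approx -10.385$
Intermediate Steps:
$Q{\left(T \right)} = T^{2}$
$B{\left(A \right)} = - 5 A^{2}$ ($B{\left(A \right)} = - 5 A A = - 5 A^{2}$)
$d{\left(c \right)} = c + c^{2}$
$\frac{B{\left(-18 \right)}}{d{\left(-13 \right)}} = \frac{\left(-5\right) \left(-18\right)^{2}}{\left(-13\right) \left(1 - 13\right)} = \frac{\left(-5\right) 324}{\left(-13\right) \left(-12\right)} = - \frac{1620}{156} = \left(-1620\right) \frac{1}{156} = - \frac{135}{13}$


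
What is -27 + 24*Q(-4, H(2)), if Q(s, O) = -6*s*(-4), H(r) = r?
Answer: -2331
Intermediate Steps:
Q(s, O) = 24*s (Q(s, O) = -(-24)*s = 24*s)
-27 + 24*Q(-4, H(2)) = -27 + 24*(24*(-4)) = -27 + 24*(-96) = -27 - 2304 = -2331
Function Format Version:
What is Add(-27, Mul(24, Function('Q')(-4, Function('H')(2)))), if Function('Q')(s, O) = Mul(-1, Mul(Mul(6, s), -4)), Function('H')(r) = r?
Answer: -2331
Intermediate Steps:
Function('Q')(s, O) = Mul(24, s) (Function('Q')(s, O) = Mul(-1, Mul(-24, s)) = Mul(24, s))
Add(-27, Mul(24, Function('Q')(-4, Function('H')(2)))) = Add(-27, Mul(24, Mul(24, -4))) = Add(-27, Mul(24, -96)) = Add(-27, -2304) = -2331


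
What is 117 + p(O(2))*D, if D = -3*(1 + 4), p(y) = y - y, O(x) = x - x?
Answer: 117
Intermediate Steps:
O(x) = 0
p(y) = 0
D = -15 (D = -3*5 = -15)
117 + p(O(2))*D = 117 + 0*(-15) = 117 + 0 = 117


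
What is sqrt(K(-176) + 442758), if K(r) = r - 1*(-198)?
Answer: 26*sqrt(655) ≈ 665.42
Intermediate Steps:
K(r) = 198 + r (K(r) = r + 198 = 198 + r)
sqrt(K(-176) + 442758) = sqrt((198 - 176) + 442758) = sqrt(22 + 442758) = sqrt(442780) = 26*sqrt(655)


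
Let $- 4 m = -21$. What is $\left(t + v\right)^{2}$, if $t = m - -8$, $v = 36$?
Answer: $\frac{38809}{16} \approx 2425.6$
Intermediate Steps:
$m = \frac{21}{4}$ ($m = \left(- \frac{1}{4}\right) \left(-21\right) = \frac{21}{4} \approx 5.25$)
$t = \frac{53}{4}$ ($t = \frac{21}{4} - -8 = \frac{21}{4} + 8 = \frac{53}{4} \approx 13.25$)
$\left(t + v\right)^{2} = \left(\frac{53}{4} + 36\right)^{2} = \left(\frac{197}{4}\right)^{2} = \frac{38809}{16}$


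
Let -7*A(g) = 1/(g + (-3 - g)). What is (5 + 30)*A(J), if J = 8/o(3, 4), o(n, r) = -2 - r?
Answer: 5/3 ≈ 1.6667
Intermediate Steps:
J = -4/3 (J = 8/(-2 - 1*4) = 8/(-2 - 4) = 8/(-6) = 8*(-⅙) = -4/3 ≈ -1.3333)
A(g) = 1/21 (A(g) = -1/(7*(g + (-3 - g))) = -⅐/(-3) = -⅐*(-⅓) = 1/21)
(5 + 30)*A(J) = (5 + 30)*(1/21) = 35*(1/21) = 5/3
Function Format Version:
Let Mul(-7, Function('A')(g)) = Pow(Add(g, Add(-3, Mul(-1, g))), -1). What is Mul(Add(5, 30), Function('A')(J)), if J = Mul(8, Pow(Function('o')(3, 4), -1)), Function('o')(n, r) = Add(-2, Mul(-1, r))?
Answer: Rational(5, 3) ≈ 1.6667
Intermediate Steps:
J = Rational(-4, 3) (J = Mul(8, Pow(Add(-2, Mul(-1, 4)), -1)) = Mul(8, Pow(Add(-2, -4), -1)) = Mul(8, Pow(-6, -1)) = Mul(8, Rational(-1, 6)) = Rational(-4, 3) ≈ -1.3333)
Function('A')(g) = Rational(1, 21) (Function('A')(g) = Mul(Rational(-1, 7), Pow(Add(g, Add(-3, Mul(-1, g))), -1)) = Mul(Rational(-1, 7), Pow(-3, -1)) = Mul(Rational(-1, 7), Rational(-1, 3)) = Rational(1, 21))
Mul(Add(5, 30), Function('A')(J)) = Mul(Add(5, 30), Rational(1, 21)) = Mul(35, Rational(1, 21)) = Rational(5, 3)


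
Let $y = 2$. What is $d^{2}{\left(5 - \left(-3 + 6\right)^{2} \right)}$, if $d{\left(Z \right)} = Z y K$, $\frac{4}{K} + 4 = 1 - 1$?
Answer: $64$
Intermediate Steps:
$K = -1$ ($K = \frac{4}{-4 + \left(1 - 1\right)} = \frac{4}{-4 + 0} = \frac{4}{-4} = 4 \left(- \frac{1}{4}\right) = -1$)
$d{\left(Z \right)} = - 2 Z$ ($d{\left(Z \right)} = Z 2 \left(-1\right) = 2 Z \left(-1\right) = - 2 Z$)
$d^{2}{\left(5 - \left(-3 + 6\right)^{2} \right)} = \left(- 2 \left(5 - \left(-3 + 6\right)^{2}\right)\right)^{2} = \left(- 2 \left(5 - 3^{2}\right)\right)^{2} = \left(- 2 \left(5 - 9\right)\right)^{2} = \left(\left(-2\right) \left(-4\right)\right)^{2} = 8^{2} = 64$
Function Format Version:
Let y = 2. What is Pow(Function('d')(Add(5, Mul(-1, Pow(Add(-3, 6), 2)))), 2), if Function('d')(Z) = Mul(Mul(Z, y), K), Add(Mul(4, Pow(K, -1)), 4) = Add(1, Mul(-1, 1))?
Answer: 64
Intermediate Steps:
K = -1 (K = Mul(4, Pow(Add(-4, Add(1, Mul(-1, 1))), -1)) = Mul(4, Pow(Add(-4, Add(1, -1)), -1)) = Mul(4, Pow(Add(-4, 0), -1)) = Mul(4, Pow(-4, -1)) = Mul(4, Rational(-1, 4)) = -1)
Function('d')(Z) = Mul(-2, Z) (Function('d')(Z) = Mul(Mul(Z, 2), -1) = Mul(Mul(2, Z), -1) = Mul(-2, Z))
Pow(Function('d')(Add(5, Mul(-1, Pow(Add(-3, 6), 2)))), 2) = Pow(Mul(-2, Add(5, Mul(-1, Pow(Add(-3, 6), 2)))), 2) = Pow(Mul(-2, Add(5, Mul(-1, Pow(3, 2)))), 2) = Pow(Mul(-2, Add(5, Mul(-1, 9))), 2) = Pow(Mul(-2, Add(5, -9)), 2) = Pow(Mul(-2, -4), 2) = Pow(8, 2) = 64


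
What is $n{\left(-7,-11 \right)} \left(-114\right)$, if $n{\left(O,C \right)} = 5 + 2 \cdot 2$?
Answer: $-1026$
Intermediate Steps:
$n{\left(O,C \right)} = 9$ ($n{\left(O,C \right)} = 5 + 4 = 9$)
$n{\left(-7,-11 \right)} \left(-114\right) = 9 \left(-114\right) = -1026$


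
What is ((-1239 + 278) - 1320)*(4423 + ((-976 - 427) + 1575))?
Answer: -10481195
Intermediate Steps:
((-1239 + 278) - 1320)*(4423 + ((-976 - 427) + 1575)) = (-961 - 1320)*(4423 + (-1403 + 1575)) = -2281*(4423 + 172) = -2281*4595 = -10481195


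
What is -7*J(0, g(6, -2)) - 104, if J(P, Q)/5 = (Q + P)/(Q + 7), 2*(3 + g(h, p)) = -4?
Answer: -33/2 ≈ -16.500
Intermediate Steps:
g(h, p) = -5 (g(h, p) = -3 + (1/2)*(-4) = -3 - 2 = -5)
J(P, Q) = 5*(P + Q)/(7 + Q) (J(P, Q) = 5*((Q + P)/(Q + 7)) = 5*((P + Q)/(7 + Q)) = 5*(P + Q)/(7 + Q))
-7*J(0, g(6, -2)) - 104 = -35*(0 - 5)/(7 - 5) - 104 = -35*(-5)/2 - 104 = -7*(-25/2) - 104 = 175/2 - 104 = -33/2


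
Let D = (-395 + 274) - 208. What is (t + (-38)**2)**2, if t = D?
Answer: 1243225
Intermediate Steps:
D = -329 (D = -121 - 208 = -329)
t = -329
(t + (-38)**2)**2 = (-329 + (-38)**2)**2 = (-329 + 1444)**2 = 1115**2 = 1243225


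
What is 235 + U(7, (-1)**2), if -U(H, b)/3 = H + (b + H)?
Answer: 190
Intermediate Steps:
U(H, b) = -6*H - 3*b (U(H, b) = -3*(H + (b + H)) = -3*(H + (H + b)) = -3*(b + 2*H) = -6*H - 3*b)
235 + U(7, (-1)**2) = 235 + (-6*7 - 3*(-1)**2) = 235 + (-42 - 3*1) = 235 + (-42 - 3) = 235 - 45 = 190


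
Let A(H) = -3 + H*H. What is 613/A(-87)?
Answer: 613/7566 ≈ 0.081020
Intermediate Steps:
A(H) = -3 + H**2
613/A(-87) = 613/(-3 + (-87)**2) = 613/(-3 + 7569) = 613/7566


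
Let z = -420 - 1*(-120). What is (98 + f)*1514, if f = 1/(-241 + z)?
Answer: 80267738/541 ≈ 1.4837e+5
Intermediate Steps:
z = -300 (z = -420 + 120 = -300)
f = -1/541 (f = 1/(-241 - 300) = 1/(-541) = -1/541 ≈ -0.0018484)
(98 + f)*1514 = (98 - 1/541)*1514 = (53017/541)*1514 = 80267738/541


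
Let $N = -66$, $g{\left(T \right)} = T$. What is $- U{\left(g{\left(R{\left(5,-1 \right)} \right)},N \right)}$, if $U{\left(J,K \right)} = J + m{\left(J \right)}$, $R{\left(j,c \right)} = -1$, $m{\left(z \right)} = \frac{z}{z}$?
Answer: $0$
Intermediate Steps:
$m{\left(z \right)} = 1$
$U{\left(J,K \right)} = 1 + J$ ($U{\left(J,K \right)} = J + 1 = 1 + J$)
$- U{\left(g{\left(R{\left(5,-1 \right)} \right)},N \right)} = - (1 - 1) = \left(-1\right) 0 = 0$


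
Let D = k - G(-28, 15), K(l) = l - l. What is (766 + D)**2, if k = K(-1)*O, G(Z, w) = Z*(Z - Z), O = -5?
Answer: 586756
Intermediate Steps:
K(l) = 0
G(Z, w) = 0 (G(Z, w) = Z*0 = 0)
k = 0 (k = 0*(-5) = 0)
D = 0 (D = 0 - 1*0 = 0 + 0 = 0)
(766 + D)**2 = (766 + 0)**2 = 766**2 = 586756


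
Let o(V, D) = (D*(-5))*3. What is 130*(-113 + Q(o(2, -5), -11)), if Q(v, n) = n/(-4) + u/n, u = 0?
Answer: -28665/2 ≈ -14333.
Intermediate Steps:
o(V, D) = -15*D (o(V, D) = -5*D*3 = -15*D)
Q(v, n) = -n/4 (Q(v, n) = n/(-4) + 0/n = n*(-¼) + 0 = -n/4 + 0 = -n/4)
130*(-113 + Q(o(2, -5), -11)) = 130*(-113 - ¼*(-11)) = 130*(-113 + 11/4) = 130*(-441/4) = -28665/2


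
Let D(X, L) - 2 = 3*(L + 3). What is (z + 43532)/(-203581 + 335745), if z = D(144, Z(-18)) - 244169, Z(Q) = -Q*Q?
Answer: -100799/66082 ≈ -1.5254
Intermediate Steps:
Z(Q) = -Q²
D(X, L) = 11 + 3*L (D(X, L) = 2 + 3*(L + 3) = 2 + 3*(3 + L) = 2 + (9 + 3*L) = 11 + 3*L)
z = -245130 (z = (11 + 3*(-1*(-18)²)) - 244169 = (11 + 3*(-1*324)) - 244169 = (11 + 3*(-324)) - 244169 = (11 - 972) - 244169 = -961 - 244169 = -245130)
(z + 43532)/(-203581 + 335745) = (-245130 + 43532)/(-203581 + 335745) = -201598/132164 = -201598*1/132164 = -100799/66082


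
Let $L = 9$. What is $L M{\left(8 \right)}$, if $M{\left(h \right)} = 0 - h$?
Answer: $-72$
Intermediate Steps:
$M{\left(h \right)} = - h$
$L M{\left(8 \right)} = 9 \left(\left(-1\right) 8\right) = 9 \left(-8\right) = -72$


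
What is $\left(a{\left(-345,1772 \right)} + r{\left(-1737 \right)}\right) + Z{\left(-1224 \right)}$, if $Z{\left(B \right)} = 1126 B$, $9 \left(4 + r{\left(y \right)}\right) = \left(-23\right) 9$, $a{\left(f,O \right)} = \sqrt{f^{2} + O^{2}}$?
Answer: $-1378251 + \sqrt{3259009} \approx -1.3764 \cdot 10^{6}$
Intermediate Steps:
$a{\left(f,O \right)} = \sqrt{O^{2} + f^{2}}$
$r{\left(y \right)} = -27$ ($r{\left(y \right)} = -4 + \frac{\left(-23\right) 9}{9} = -4 + \frac{1}{9} \left(-207\right) = -4 - 23 = -27$)
$\left(a{\left(-345,1772 \right)} + r{\left(-1737 \right)}\right) + Z{\left(-1224 \right)} = \left(\sqrt{1772^{2} + \left(-345\right)^{2}} - 27\right) + 1126 \left(-1224\right) = \left(\sqrt{3139984 + 119025} - 27\right) - 1378224 = \left(\sqrt{3259009} - 27\right) - 1378224 = \left(-27 + \sqrt{3259009}\right) - 1378224 = -1378251 + \sqrt{3259009}$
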